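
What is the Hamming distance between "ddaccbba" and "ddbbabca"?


Comparing "ddaccbba" and "ddbbabca" position by position:
  Position 0: 'd' vs 'd' => same
  Position 1: 'd' vs 'd' => same
  Position 2: 'a' vs 'b' => differ
  Position 3: 'c' vs 'b' => differ
  Position 4: 'c' vs 'a' => differ
  Position 5: 'b' vs 'b' => same
  Position 6: 'b' vs 'c' => differ
  Position 7: 'a' vs 'a' => same
Total differences (Hamming distance): 4

4


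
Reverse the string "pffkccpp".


Input: pffkccpp
Reading characters right to left:
  Position 7: 'p'
  Position 6: 'p'
  Position 5: 'c'
  Position 4: 'c'
  Position 3: 'k'
  Position 2: 'f'
  Position 1: 'f'
  Position 0: 'p'
Reversed: ppcckffp

ppcckffp


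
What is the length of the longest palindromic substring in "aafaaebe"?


Input: "aafaaebe"
Checking substrings for palindromes:
  [0:5] "aafaa" (len 5) => palindrome
  [1:4] "afa" (len 3) => palindrome
  [5:8] "ebe" (len 3) => palindrome
  [0:2] "aa" (len 2) => palindrome
  [3:5] "aa" (len 2) => palindrome
Longest palindromic substring: "aafaa" with length 5

5


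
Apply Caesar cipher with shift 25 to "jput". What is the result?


Caesar cipher: shift "jput" by 25
  'j' (pos 9) + 25 = pos 8 = 'i'
  'p' (pos 15) + 25 = pos 14 = 'o'
  'u' (pos 20) + 25 = pos 19 = 't'
  't' (pos 19) + 25 = pos 18 = 's'
Result: iots

iots


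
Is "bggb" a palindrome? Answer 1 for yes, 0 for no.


Input: bggb
Reversed: bggb
  Compare pos 0 ('b') with pos 3 ('b'): match
  Compare pos 1 ('g') with pos 2 ('g'): match
Result: palindrome

1


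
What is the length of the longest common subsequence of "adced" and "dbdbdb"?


LCS of "adced" and "dbdbdb"
DP table:
           d    b    d    b    d    b
      0    0    0    0    0    0    0
  a   0    0    0    0    0    0    0
  d   0    1    1    1    1    1    1
  c   0    1    1    1    1    1    1
  e   0    1    1    1    1    1    1
  d   0    1    1    2    2    2    2
LCS length = dp[5][6] = 2

2


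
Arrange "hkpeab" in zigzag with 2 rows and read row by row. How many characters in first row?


Zigzag "hkpeab" into 2 rows:
Placing characters:
  'h' => row 0
  'k' => row 1
  'p' => row 0
  'e' => row 1
  'a' => row 0
  'b' => row 1
Rows:
  Row 0: "hpa"
  Row 1: "keb"
First row length: 3

3


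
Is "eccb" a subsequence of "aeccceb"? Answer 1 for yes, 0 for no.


Check if "eccb" is a subsequence of "aeccceb"
Greedy scan:
  Position 0 ('a'): no match needed
  Position 1 ('e'): matches sub[0] = 'e'
  Position 2 ('c'): matches sub[1] = 'c'
  Position 3 ('c'): matches sub[2] = 'c'
  Position 4 ('c'): no match needed
  Position 5 ('e'): no match needed
  Position 6 ('b'): matches sub[3] = 'b'
All 4 characters matched => is a subsequence

1


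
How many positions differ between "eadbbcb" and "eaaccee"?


Comparing "eadbbcb" and "eaaccee" position by position:
  Position 0: 'e' vs 'e' => same
  Position 1: 'a' vs 'a' => same
  Position 2: 'd' vs 'a' => DIFFER
  Position 3: 'b' vs 'c' => DIFFER
  Position 4: 'b' vs 'c' => DIFFER
  Position 5: 'c' vs 'e' => DIFFER
  Position 6: 'b' vs 'e' => DIFFER
Positions that differ: 5

5


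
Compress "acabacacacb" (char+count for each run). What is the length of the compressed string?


Input: acabacacacb
Runs:
  'a' x 1 => "a1"
  'c' x 1 => "c1"
  'a' x 1 => "a1"
  'b' x 1 => "b1"
  'a' x 1 => "a1"
  'c' x 1 => "c1"
  'a' x 1 => "a1"
  'c' x 1 => "c1"
  'a' x 1 => "a1"
  'c' x 1 => "c1"
  'b' x 1 => "b1"
Compressed: "a1c1a1b1a1c1a1c1a1c1b1"
Compressed length: 22

22


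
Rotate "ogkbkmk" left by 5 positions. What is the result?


Input: "ogkbkmk", rotate left by 5
First 5 characters: "ogkbk"
Remaining characters: "mk"
Concatenate remaining + first: "mk" + "ogkbk" = "mkogkbk"

mkogkbk


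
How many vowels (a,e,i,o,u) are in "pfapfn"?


Input: pfapfn
Checking each character:
  'p' at position 0: consonant
  'f' at position 1: consonant
  'a' at position 2: vowel (running total: 1)
  'p' at position 3: consonant
  'f' at position 4: consonant
  'n' at position 5: consonant
Total vowels: 1

1


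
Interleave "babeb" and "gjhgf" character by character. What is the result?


Interleaving "babeb" and "gjhgf":
  Position 0: 'b' from first, 'g' from second => "bg"
  Position 1: 'a' from first, 'j' from second => "aj"
  Position 2: 'b' from first, 'h' from second => "bh"
  Position 3: 'e' from first, 'g' from second => "eg"
  Position 4: 'b' from first, 'f' from second => "bf"
Result: bgajbhegbf

bgajbhegbf


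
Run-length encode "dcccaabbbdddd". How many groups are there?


Input: dcccaabbbdddd
Scanning for consecutive runs:
  Group 1: 'd' x 1 (positions 0-0)
  Group 2: 'c' x 3 (positions 1-3)
  Group 3: 'a' x 2 (positions 4-5)
  Group 4: 'b' x 3 (positions 6-8)
  Group 5: 'd' x 4 (positions 9-12)
Total groups: 5

5


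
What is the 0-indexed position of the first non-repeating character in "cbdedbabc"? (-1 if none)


Input: cbdedbabc
Character frequencies:
  'a': 1
  'b': 3
  'c': 2
  'd': 2
  'e': 1
Scanning left to right for freq == 1:
  Position 0 ('c'): freq=2, skip
  Position 1 ('b'): freq=3, skip
  Position 2 ('d'): freq=2, skip
  Position 3 ('e'): unique! => answer = 3

3


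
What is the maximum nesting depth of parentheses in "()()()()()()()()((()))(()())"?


Input: "()()()()()()()()((()))(()())"
Tracking depth:
  Position 0 '(': depth becomes 1
  Position 1 ')': depth becomes 0
  Position 2 '(': depth becomes 1
  Position 3 ')': depth becomes 0
  Position 4 '(': depth becomes 1
  Position 5 ')': depth becomes 0
  Position 6 '(': depth becomes 1
  Position 7 ')': depth becomes 0
  Position 8 '(': depth becomes 1
  Position 9 ')': depth becomes 0
  Position 10 '(': depth becomes 1
  Position 11 ')': depth becomes 0
  Position 12 '(': depth becomes 1
  Position 13 ')': depth becomes 0
  Position 14 '(': depth becomes 1
  Position 15 ')': depth becomes 0
  Position 16 '(': depth becomes 1
  Position 17 '(': depth becomes 2
  Position 18 '(': depth becomes 3
  Position 19 ')': depth becomes 2
  Position 20 ')': depth becomes 1
  Position 21 ')': depth becomes 0
  Position 22 '(': depth becomes 1
  Position 23 '(': depth becomes 2
  Position 24 ')': depth becomes 1
  Position 25 '(': depth becomes 2
  Position 26 ')': depth becomes 1
  Position 27 ')': depth becomes 0
Maximum depth reached: 3

3


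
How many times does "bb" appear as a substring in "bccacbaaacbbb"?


Searching for "bb" in "bccacbaaacbbb"
Scanning each position:
  Position 0: "bc" => no
  Position 1: "cc" => no
  Position 2: "ca" => no
  Position 3: "ac" => no
  Position 4: "cb" => no
  Position 5: "ba" => no
  Position 6: "aa" => no
  Position 7: "aa" => no
  Position 8: "ac" => no
  Position 9: "cb" => no
  Position 10: "bb" => MATCH
  Position 11: "bb" => MATCH
Total occurrences: 2

2


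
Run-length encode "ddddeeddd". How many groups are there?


Input: ddddeeddd
Scanning for consecutive runs:
  Group 1: 'd' x 4 (positions 0-3)
  Group 2: 'e' x 2 (positions 4-5)
  Group 3: 'd' x 3 (positions 6-8)
Total groups: 3

3


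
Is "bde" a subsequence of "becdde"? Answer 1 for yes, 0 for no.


Check if "bde" is a subsequence of "becdde"
Greedy scan:
  Position 0 ('b'): matches sub[0] = 'b'
  Position 1 ('e'): no match needed
  Position 2 ('c'): no match needed
  Position 3 ('d'): matches sub[1] = 'd'
  Position 4 ('d'): no match needed
  Position 5 ('e'): matches sub[2] = 'e'
All 3 characters matched => is a subsequence

1


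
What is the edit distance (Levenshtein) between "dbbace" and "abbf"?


Computing edit distance: "dbbace" -> "abbf"
DP table:
           a    b    b    f
      0    1    2    3    4
  d   1    1    2    3    4
  b   2    2    1    2    3
  b   3    3    2    1    2
  a   4    3    3    2    2
  c   5    4    4    3    3
  e   6    5    5    4    4
Edit distance = dp[6][4] = 4

4


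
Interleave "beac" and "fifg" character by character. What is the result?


Interleaving "beac" and "fifg":
  Position 0: 'b' from first, 'f' from second => "bf"
  Position 1: 'e' from first, 'i' from second => "ei"
  Position 2: 'a' from first, 'f' from second => "af"
  Position 3: 'c' from first, 'g' from second => "cg"
Result: bfeiafcg

bfeiafcg


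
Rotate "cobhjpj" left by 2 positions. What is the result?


Input: "cobhjpj", rotate left by 2
First 2 characters: "co"
Remaining characters: "bhjpj"
Concatenate remaining + first: "bhjpj" + "co" = "bhjpjco"

bhjpjco


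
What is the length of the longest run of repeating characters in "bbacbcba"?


Input: "bbacbcba"
Scanning for longest run:
  Position 1 ('b'): continues run of 'b', length=2
  Position 2 ('a'): new char, reset run to 1
  Position 3 ('c'): new char, reset run to 1
  Position 4 ('b'): new char, reset run to 1
  Position 5 ('c'): new char, reset run to 1
  Position 6 ('b'): new char, reset run to 1
  Position 7 ('a'): new char, reset run to 1
Longest run: 'b' with length 2

2


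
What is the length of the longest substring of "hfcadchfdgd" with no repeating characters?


Input: "hfcadchfdgd"
Sliding window (track last position of each char):
  Position 0 ('h'): window [0,0] length 1 -- new best
  Position 1 ('f'): window [0,1] length 2 -- new best
  Position 2 ('c'): window [0,2] length 3 -- new best
  Position 3 ('a'): window [0,3] length 4 -- new best
  Position 4 ('d'): window [0,4] length 5 -- new best
  Position 5 ('c'): repeat (last at 2), move window start to 3
  Position 5 ('c'): window [3,5] length 3
  Position 6 ('h'): window [3,6] length 4
  Position 7 ('f'): window [3,7] length 5
  Position 8 ('d'): repeat (last at 4), move window start to 5
  Position 8 ('d'): window [5,8] length 4
  Position 9 ('g'): window [5,9] length 5
  Position 10 ('d'): repeat (last at 8), move window start to 9
  Position 10 ('d'): window [9,10] length 2
Longest substring with no repeats: "hfcad" with length 5

5


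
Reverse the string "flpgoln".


Input: flpgoln
Reading characters right to left:
  Position 6: 'n'
  Position 5: 'l'
  Position 4: 'o'
  Position 3: 'g'
  Position 2: 'p'
  Position 1: 'l'
  Position 0: 'f'
Reversed: nlogplf

nlogplf


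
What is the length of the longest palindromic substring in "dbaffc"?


Input: "dbaffc"
Checking substrings for palindromes:
  [3:5] "ff" (len 2) => palindrome
Longest palindromic substring: "ff" with length 2

2


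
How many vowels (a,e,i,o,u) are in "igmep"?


Input: igmep
Checking each character:
  'i' at position 0: vowel (running total: 1)
  'g' at position 1: consonant
  'm' at position 2: consonant
  'e' at position 3: vowel (running total: 2)
  'p' at position 4: consonant
Total vowels: 2

2


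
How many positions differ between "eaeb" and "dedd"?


Comparing "eaeb" and "dedd" position by position:
  Position 0: 'e' vs 'd' => DIFFER
  Position 1: 'a' vs 'e' => DIFFER
  Position 2: 'e' vs 'd' => DIFFER
  Position 3: 'b' vs 'd' => DIFFER
Positions that differ: 4

4


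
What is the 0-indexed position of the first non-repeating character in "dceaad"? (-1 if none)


Input: dceaad
Character frequencies:
  'a': 2
  'c': 1
  'd': 2
  'e': 1
Scanning left to right for freq == 1:
  Position 0 ('d'): freq=2, skip
  Position 1 ('c'): unique! => answer = 1

1


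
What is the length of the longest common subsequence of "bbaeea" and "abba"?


LCS of "bbaeea" and "abba"
DP table:
           a    b    b    a
      0    0    0    0    0
  b   0    0    1    1    1
  b   0    0    1    2    2
  a   0    1    1    2    3
  e   0    1    1    2    3
  e   0    1    1    2    3
  a   0    1    1    2    3
LCS length = dp[6][4] = 3

3


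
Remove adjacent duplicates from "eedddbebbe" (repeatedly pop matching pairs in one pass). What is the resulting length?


Input: eedddbebbe
Stack-based adjacent duplicate removal:
  Read 'e': push. Stack: e
  Read 'e': matches stack top 'e' => pop. Stack: (empty)
  Read 'd': push. Stack: d
  Read 'd': matches stack top 'd' => pop. Stack: (empty)
  Read 'd': push. Stack: d
  Read 'b': push. Stack: db
  Read 'e': push. Stack: dbe
  Read 'b': push. Stack: dbeb
  Read 'b': matches stack top 'b' => pop. Stack: dbe
  Read 'e': matches stack top 'e' => pop. Stack: db
Final stack: "db" (length 2)

2


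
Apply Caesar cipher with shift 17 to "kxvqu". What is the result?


Caesar cipher: shift "kxvqu" by 17
  'k' (pos 10) + 17 = pos 1 = 'b'
  'x' (pos 23) + 17 = pos 14 = 'o'
  'v' (pos 21) + 17 = pos 12 = 'm'
  'q' (pos 16) + 17 = pos 7 = 'h'
  'u' (pos 20) + 17 = pos 11 = 'l'
Result: bomhl

bomhl


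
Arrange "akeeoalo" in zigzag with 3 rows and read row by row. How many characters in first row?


Zigzag "akeeoalo" into 3 rows:
Placing characters:
  'a' => row 0
  'k' => row 1
  'e' => row 2
  'e' => row 1
  'o' => row 0
  'a' => row 1
  'l' => row 2
  'o' => row 1
Rows:
  Row 0: "ao"
  Row 1: "keao"
  Row 2: "el"
First row length: 2

2


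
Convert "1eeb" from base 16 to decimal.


Input: "1eeb" in base 16
Positional expansion:
  Digit '1' (value 1) x 16^3 = 4096
  Digit 'e' (value 14) x 16^2 = 3584
  Digit 'e' (value 14) x 16^1 = 224
  Digit 'b' (value 11) x 16^0 = 11
Sum = 7915

7915


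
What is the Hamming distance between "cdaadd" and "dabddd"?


Comparing "cdaadd" and "dabddd" position by position:
  Position 0: 'c' vs 'd' => differ
  Position 1: 'd' vs 'a' => differ
  Position 2: 'a' vs 'b' => differ
  Position 3: 'a' vs 'd' => differ
  Position 4: 'd' vs 'd' => same
  Position 5: 'd' vs 'd' => same
Total differences (Hamming distance): 4

4


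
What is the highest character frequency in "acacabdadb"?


Input: acacabdadb
Character counts:
  'a': 4
  'b': 2
  'c': 2
  'd': 2
Maximum frequency: 4

4


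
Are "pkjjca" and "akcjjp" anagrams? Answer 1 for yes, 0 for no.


Strings: "pkjjca", "akcjjp"
Sorted first:  acjjkp
Sorted second: acjjkp
Sorted forms match => anagrams

1


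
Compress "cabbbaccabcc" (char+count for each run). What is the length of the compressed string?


Input: cabbbaccabcc
Runs:
  'c' x 1 => "c1"
  'a' x 1 => "a1"
  'b' x 3 => "b3"
  'a' x 1 => "a1"
  'c' x 2 => "c2"
  'a' x 1 => "a1"
  'b' x 1 => "b1"
  'c' x 2 => "c2"
Compressed: "c1a1b3a1c2a1b1c2"
Compressed length: 16

16


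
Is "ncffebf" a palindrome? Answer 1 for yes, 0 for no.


Input: ncffebf
Reversed: fbeffcn
  Compare pos 0 ('n') with pos 6 ('f'): MISMATCH
  Compare pos 1 ('c') with pos 5 ('b'): MISMATCH
  Compare pos 2 ('f') with pos 4 ('e'): MISMATCH
Result: not a palindrome

0


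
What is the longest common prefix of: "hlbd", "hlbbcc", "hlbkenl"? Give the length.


Words: hlbd, hlbbcc, hlbkenl
  Position 0: all 'h' => match
  Position 1: all 'l' => match
  Position 2: all 'b' => match
  Position 3: ('d', 'b', 'k') => mismatch, stop
LCP = "hlb" (length 3)

3


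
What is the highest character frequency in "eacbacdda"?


Input: eacbacdda
Character counts:
  'a': 3
  'b': 1
  'c': 2
  'd': 2
  'e': 1
Maximum frequency: 3

3


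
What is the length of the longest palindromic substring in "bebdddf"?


Input: "bebdddf"
Checking substrings for palindromes:
  [0:3] "beb" (len 3) => palindrome
  [3:6] "ddd" (len 3) => palindrome
  [3:5] "dd" (len 2) => palindrome
  [4:6] "dd" (len 2) => palindrome
Longest palindromic substring: "beb" with length 3

3


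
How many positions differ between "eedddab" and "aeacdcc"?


Comparing "eedddab" and "aeacdcc" position by position:
  Position 0: 'e' vs 'a' => DIFFER
  Position 1: 'e' vs 'e' => same
  Position 2: 'd' vs 'a' => DIFFER
  Position 3: 'd' vs 'c' => DIFFER
  Position 4: 'd' vs 'd' => same
  Position 5: 'a' vs 'c' => DIFFER
  Position 6: 'b' vs 'c' => DIFFER
Positions that differ: 5

5


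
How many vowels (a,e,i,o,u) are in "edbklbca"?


Input: edbklbca
Checking each character:
  'e' at position 0: vowel (running total: 1)
  'd' at position 1: consonant
  'b' at position 2: consonant
  'k' at position 3: consonant
  'l' at position 4: consonant
  'b' at position 5: consonant
  'c' at position 6: consonant
  'a' at position 7: vowel (running total: 2)
Total vowels: 2

2


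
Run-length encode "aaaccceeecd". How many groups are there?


Input: aaaccceeecd
Scanning for consecutive runs:
  Group 1: 'a' x 3 (positions 0-2)
  Group 2: 'c' x 3 (positions 3-5)
  Group 3: 'e' x 3 (positions 6-8)
  Group 4: 'c' x 1 (positions 9-9)
  Group 5: 'd' x 1 (positions 10-10)
Total groups: 5

5


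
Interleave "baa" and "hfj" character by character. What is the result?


Interleaving "baa" and "hfj":
  Position 0: 'b' from first, 'h' from second => "bh"
  Position 1: 'a' from first, 'f' from second => "af"
  Position 2: 'a' from first, 'j' from second => "aj"
Result: bhafaj

bhafaj


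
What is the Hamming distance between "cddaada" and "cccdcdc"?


Comparing "cddaada" and "cccdcdc" position by position:
  Position 0: 'c' vs 'c' => same
  Position 1: 'd' vs 'c' => differ
  Position 2: 'd' vs 'c' => differ
  Position 3: 'a' vs 'd' => differ
  Position 4: 'a' vs 'c' => differ
  Position 5: 'd' vs 'd' => same
  Position 6: 'a' vs 'c' => differ
Total differences (Hamming distance): 5

5


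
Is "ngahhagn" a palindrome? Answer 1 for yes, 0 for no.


Input: ngahhagn
Reversed: ngahhagn
  Compare pos 0 ('n') with pos 7 ('n'): match
  Compare pos 1 ('g') with pos 6 ('g'): match
  Compare pos 2 ('a') with pos 5 ('a'): match
  Compare pos 3 ('h') with pos 4 ('h'): match
Result: palindrome

1


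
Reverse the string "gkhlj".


Input: gkhlj
Reading characters right to left:
  Position 4: 'j'
  Position 3: 'l'
  Position 2: 'h'
  Position 1: 'k'
  Position 0: 'g'
Reversed: jlhkg

jlhkg


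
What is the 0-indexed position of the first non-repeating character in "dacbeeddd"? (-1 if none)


Input: dacbeeddd
Character frequencies:
  'a': 1
  'b': 1
  'c': 1
  'd': 4
  'e': 2
Scanning left to right for freq == 1:
  Position 0 ('d'): freq=4, skip
  Position 1 ('a'): unique! => answer = 1

1


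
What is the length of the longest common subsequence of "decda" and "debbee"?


LCS of "decda" and "debbee"
DP table:
           d    e    b    b    e    e
      0    0    0    0    0    0    0
  d   0    1    1    1    1    1    1
  e   0    1    2    2    2    2    2
  c   0    1    2    2    2    2    2
  d   0    1    2    2    2    2    2
  a   0    1    2    2    2    2    2
LCS length = dp[5][6] = 2

2


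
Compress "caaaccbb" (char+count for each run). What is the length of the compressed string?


Input: caaaccbb
Runs:
  'c' x 1 => "c1"
  'a' x 3 => "a3"
  'c' x 2 => "c2"
  'b' x 2 => "b2"
Compressed: "c1a3c2b2"
Compressed length: 8

8


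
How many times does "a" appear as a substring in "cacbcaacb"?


Searching for "a" in "cacbcaacb"
Scanning each position:
  Position 0: "c" => no
  Position 1: "a" => MATCH
  Position 2: "c" => no
  Position 3: "b" => no
  Position 4: "c" => no
  Position 5: "a" => MATCH
  Position 6: "a" => MATCH
  Position 7: "c" => no
  Position 8: "b" => no
Total occurrences: 3

3


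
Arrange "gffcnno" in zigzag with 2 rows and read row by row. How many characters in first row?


Zigzag "gffcnno" into 2 rows:
Placing characters:
  'g' => row 0
  'f' => row 1
  'f' => row 0
  'c' => row 1
  'n' => row 0
  'n' => row 1
  'o' => row 0
Rows:
  Row 0: "gfno"
  Row 1: "fcn"
First row length: 4

4


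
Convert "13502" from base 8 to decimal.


Input: "13502" in base 8
Positional expansion:
  Digit '1' (value 1) x 8^4 = 4096
  Digit '3' (value 3) x 8^3 = 1536
  Digit '5' (value 5) x 8^2 = 320
  Digit '0' (value 0) x 8^1 = 0
  Digit '2' (value 2) x 8^0 = 2
Sum = 5954

5954


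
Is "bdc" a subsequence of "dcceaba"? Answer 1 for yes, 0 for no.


Check if "bdc" is a subsequence of "dcceaba"
Greedy scan:
  Position 0 ('d'): no match needed
  Position 1 ('c'): no match needed
  Position 2 ('c'): no match needed
  Position 3 ('e'): no match needed
  Position 4 ('a'): no match needed
  Position 5 ('b'): matches sub[0] = 'b'
  Position 6 ('a'): no match needed
Only matched 1/3 characters => not a subsequence

0


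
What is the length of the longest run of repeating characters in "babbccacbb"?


Input: "babbccacbb"
Scanning for longest run:
  Position 1 ('a'): new char, reset run to 1
  Position 2 ('b'): new char, reset run to 1
  Position 3 ('b'): continues run of 'b', length=2
  Position 4 ('c'): new char, reset run to 1
  Position 5 ('c'): continues run of 'c', length=2
  Position 6 ('a'): new char, reset run to 1
  Position 7 ('c'): new char, reset run to 1
  Position 8 ('b'): new char, reset run to 1
  Position 9 ('b'): continues run of 'b', length=2
Longest run: 'b' with length 2

2


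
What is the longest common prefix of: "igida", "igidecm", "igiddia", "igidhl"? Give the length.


Words: igida, igidecm, igiddia, igidhl
  Position 0: all 'i' => match
  Position 1: all 'g' => match
  Position 2: all 'i' => match
  Position 3: all 'd' => match
  Position 4: ('a', 'e', 'd', 'h') => mismatch, stop
LCP = "igid" (length 4)

4


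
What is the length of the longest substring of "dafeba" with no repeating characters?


Input: "dafeba"
Sliding window (track last position of each char):
  Position 0 ('d'): window [0,0] length 1 -- new best
  Position 1 ('a'): window [0,1] length 2 -- new best
  Position 2 ('f'): window [0,2] length 3 -- new best
  Position 3 ('e'): window [0,3] length 4 -- new best
  Position 4 ('b'): window [0,4] length 5 -- new best
  Position 5 ('a'): repeat (last at 1), move window start to 2
  Position 5 ('a'): window [2,5] length 4
Longest substring with no repeats: "dafeb" with length 5

5


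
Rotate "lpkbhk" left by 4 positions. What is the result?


Input: "lpkbhk", rotate left by 4
First 4 characters: "lpkb"
Remaining characters: "hk"
Concatenate remaining + first: "hk" + "lpkb" = "hklpkb"

hklpkb


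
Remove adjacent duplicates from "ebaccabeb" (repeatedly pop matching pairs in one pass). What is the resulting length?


Input: ebaccabeb
Stack-based adjacent duplicate removal:
  Read 'e': push. Stack: e
  Read 'b': push. Stack: eb
  Read 'a': push. Stack: eba
  Read 'c': push. Stack: ebac
  Read 'c': matches stack top 'c' => pop. Stack: eba
  Read 'a': matches stack top 'a' => pop. Stack: eb
  Read 'b': matches stack top 'b' => pop. Stack: e
  Read 'e': matches stack top 'e' => pop. Stack: (empty)
  Read 'b': push. Stack: b
Final stack: "b" (length 1)

1


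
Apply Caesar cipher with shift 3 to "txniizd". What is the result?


Caesar cipher: shift "txniizd" by 3
  't' (pos 19) + 3 = pos 22 = 'w'
  'x' (pos 23) + 3 = pos 0 = 'a'
  'n' (pos 13) + 3 = pos 16 = 'q'
  'i' (pos 8) + 3 = pos 11 = 'l'
  'i' (pos 8) + 3 = pos 11 = 'l'
  'z' (pos 25) + 3 = pos 2 = 'c'
  'd' (pos 3) + 3 = pos 6 = 'g'
Result: waqllcg

waqllcg


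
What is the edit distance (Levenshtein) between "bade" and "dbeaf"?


Computing edit distance: "bade" -> "dbeaf"
DP table:
           d    b    e    a    f
      0    1    2    3    4    5
  b   1    1    1    2    3    4
  a   2    2    2    2    2    3
  d   3    2    3    3    3    3
  e   4    3    3    3    4    4
Edit distance = dp[4][5] = 4

4


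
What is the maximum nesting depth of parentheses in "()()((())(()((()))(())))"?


Input: "()()((())(()((()))(())))"
Tracking depth:
  Position 0 '(': depth becomes 1
  Position 1 ')': depth becomes 0
  Position 2 '(': depth becomes 1
  Position 3 ')': depth becomes 0
  Position 4 '(': depth becomes 1
  Position 5 '(': depth becomes 2
  Position 6 '(': depth becomes 3
  Position 7 ')': depth becomes 2
  Position 8 ')': depth becomes 1
  Position 9 '(': depth becomes 2
  Position 10 '(': depth becomes 3
  Position 11 ')': depth becomes 2
  Position 12 '(': depth becomes 3
  Position 13 '(': depth becomes 4
  Position 14 '(': depth becomes 5
  Position 15 ')': depth becomes 4
  Position 16 ')': depth becomes 3
  Position 17 ')': depth becomes 2
  Position 18 '(': depth becomes 3
  Position 19 '(': depth becomes 4
  Position 20 ')': depth becomes 3
  Position 21 ')': depth becomes 2
  Position 22 ')': depth becomes 1
  Position 23 ')': depth becomes 0
Maximum depth reached: 5

5


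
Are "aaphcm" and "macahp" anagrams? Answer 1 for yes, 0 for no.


Strings: "aaphcm", "macahp"
Sorted first:  aachmp
Sorted second: aachmp
Sorted forms match => anagrams

1


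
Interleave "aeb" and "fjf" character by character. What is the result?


Interleaving "aeb" and "fjf":
  Position 0: 'a' from first, 'f' from second => "af"
  Position 1: 'e' from first, 'j' from second => "ej"
  Position 2: 'b' from first, 'f' from second => "bf"
Result: afejbf

afejbf


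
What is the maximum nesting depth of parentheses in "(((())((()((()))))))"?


Input: "(((())((()((()))))))"
Tracking depth:
  Position 0 '(': depth becomes 1
  Position 1 '(': depth becomes 2
  Position 2 '(': depth becomes 3
  Position 3 '(': depth becomes 4
  Position 4 ')': depth becomes 3
  Position 5 ')': depth becomes 2
  Position 6 '(': depth becomes 3
  Position 7 '(': depth becomes 4
  Position 8 '(': depth becomes 5
  Position 9 ')': depth becomes 4
  Position 10 '(': depth becomes 5
  Position 11 '(': depth becomes 6
  Position 12 '(': depth becomes 7
  Position 13 ')': depth becomes 6
  Position 14 ')': depth becomes 5
  Position 15 ')': depth becomes 4
  Position 16 ')': depth becomes 3
  Position 17 ')': depth becomes 2
  Position 18 ')': depth becomes 1
  Position 19 ')': depth becomes 0
Maximum depth reached: 7

7


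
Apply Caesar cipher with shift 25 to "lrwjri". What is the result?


Caesar cipher: shift "lrwjri" by 25
  'l' (pos 11) + 25 = pos 10 = 'k'
  'r' (pos 17) + 25 = pos 16 = 'q'
  'w' (pos 22) + 25 = pos 21 = 'v'
  'j' (pos 9) + 25 = pos 8 = 'i'
  'r' (pos 17) + 25 = pos 16 = 'q'
  'i' (pos 8) + 25 = pos 7 = 'h'
Result: kqviqh

kqviqh


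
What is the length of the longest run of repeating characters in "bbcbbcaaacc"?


Input: "bbcbbcaaacc"
Scanning for longest run:
  Position 1 ('b'): continues run of 'b', length=2
  Position 2 ('c'): new char, reset run to 1
  Position 3 ('b'): new char, reset run to 1
  Position 4 ('b'): continues run of 'b', length=2
  Position 5 ('c'): new char, reset run to 1
  Position 6 ('a'): new char, reset run to 1
  Position 7 ('a'): continues run of 'a', length=2
  Position 8 ('a'): continues run of 'a', length=3
  Position 9 ('c'): new char, reset run to 1
  Position 10 ('c'): continues run of 'c', length=2
Longest run: 'a' with length 3

3


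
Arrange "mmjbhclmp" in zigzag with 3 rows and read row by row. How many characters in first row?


Zigzag "mmjbhclmp" into 3 rows:
Placing characters:
  'm' => row 0
  'm' => row 1
  'j' => row 2
  'b' => row 1
  'h' => row 0
  'c' => row 1
  'l' => row 2
  'm' => row 1
  'p' => row 0
Rows:
  Row 0: "mhp"
  Row 1: "mbcm"
  Row 2: "jl"
First row length: 3

3


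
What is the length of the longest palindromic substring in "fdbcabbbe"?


Input: "fdbcabbbe"
Checking substrings for palindromes:
  [5:8] "bbb" (len 3) => palindrome
  [5:7] "bb" (len 2) => palindrome
  [6:8] "bb" (len 2) => palindrome
Longest palindromic substring: "bbb" with length 3

3


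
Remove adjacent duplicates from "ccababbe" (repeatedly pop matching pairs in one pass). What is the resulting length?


Input: ccababbe
Stack-based adjacent duplicate removal:
  Read 'c': push. Stack: c
  Read 'c': matches stack top 'c' => pop. Stack: (empty)
  Read 'a': push. Stack: a
  Read 'b': push. Stack: ab
  Read 'a': push. Stack: aba
  Read 'b': push. Stack: abab
  Read 'b': matches stack top 'b' => pop. Stack: aba
  Read 'e': push. Stack: abae
Final stack: "abae" (length 4)

4


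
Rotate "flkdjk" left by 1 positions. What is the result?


Input: "flkdjk", rotate left by 1
First 1 characters: "f"
Remaining characters: "lkdjk"
Concatenate remaining + first: "lkdjk" + "f" = "lkdjkf"

lkdjkf


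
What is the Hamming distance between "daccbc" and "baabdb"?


Comparing "daccbc" and "baabdb" position by position:
  Position 0: 'd' vs 'b' => differ
  Position 1: 'a' vs 'a' => same
  Position 2: 'c' vs 'a' => differ
  Position 3: 'c' vs 'b' => differ
  Position 4: 'b' vs 'd' => differ
  Position 5: 'c' vs 'b' => differ
Total differences (Hamming distance): 5

5


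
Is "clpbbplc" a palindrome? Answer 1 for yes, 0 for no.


Input: clpbbplc
Reversed: clpbbplc
  Compare pos 0 ('c') with pos 7 ('c'): match
  Compare pos 1 ('l') with pos 6 ('l'): match
  Compare pos 2 ('p') with pos 5 ('p'): match
  Compare pos 3 ('b') with pos 4 ('b'): match
Result: palindrome

1


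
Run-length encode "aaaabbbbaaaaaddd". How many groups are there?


Input: aaaabbbbaaaaaddd
Scanning for consecutive runs:
  Group 1: 'a' x 4 (positions 0-3)
  Group 2: 'b' x 4 (positions 4-7)
  Group 3: 'a' x 5 (positions 8-12)
  Group 4: 'd' x 3 (positions 13-15)
Total groups: 4

4


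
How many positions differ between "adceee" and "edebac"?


Comparing "adceee" and "edebac" position by position:
  Position 0: 'a' vs 'e' => DIFFER
  Position 1: 'd' vs 'd' => same
  Position 2: 'c' vs 'e' => DIFFER
  Position 3: 'e' vs 'b' => DIFFER
  Position 4: 'e' vs 'a' => DIFFER
  Position 5: 'e' vs 'c' => DIFFER
Positions that differ: 5

5


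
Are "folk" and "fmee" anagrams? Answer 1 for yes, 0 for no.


Strings: "folk", "fmee"
Sorted first:  fklo
Sorted second: eefm
Differ at position 0: 'f' vs 'e' => not anagrams

0


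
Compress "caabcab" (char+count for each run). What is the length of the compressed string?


Input: caabcab
Runs:
  'c' x 1 => "c1"
  'a' x 2 => "a2"
  'b' x 1 => "b1"
  'c' x 1 => "c1"
  'a' x 1 => "a1"
  'b' x 1 => "b1"
Compressed: "c1a2b1c1a1b1"
Compressed length: 12

12


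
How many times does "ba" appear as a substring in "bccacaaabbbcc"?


Searching for "ba" in "bccacaaabbbcc"
Scanning each position:
  Position 0: "bc" => no
  Position 1: "cc" => no
  Position 2: "ca" => no
  Position 3: "ac" => no
  Position 4: "ca" => no
  Position 5: "aa" => no
  Position 6: "aa" => no
  Position 7: "ab" => no
  Position 8: "bb" => no
  Position 9: "bb" => no
  Position 10: "bc" => no
  Position 11: "cc" => no
Total occurrences: 0

0


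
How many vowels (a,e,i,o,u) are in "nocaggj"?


Input: nocaggj
Checking each character:
  'n' at position 0: consonant
  'o' at position 1: vowel (running total: 1)
  'c' at position 2: consonant
  'a' at position 3: vowel (running total: 2)
  'g' at position 4: consonant
  'g' at position 5: consonant
  'j' at position 6: consonant
Total vowels: 2

2


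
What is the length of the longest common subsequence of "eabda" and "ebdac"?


LCS of "eabda" and "ebdac"
DP table:
           e    b    d    a    c
      0    0    0    0    0    0
  e   0    1    1    1    1    1
  a   0    1    1    1    2    2
  b   0    1    2    2    2    2
  d   0    1    2    3    3    3
  a   0    1    2    3    4    4
LCS length = dp[5][5] = 4

4


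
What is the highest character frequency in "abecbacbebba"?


Input: abecbacbebba
Character counts:
  'a': 3
  'b': 5
  'c': 2
  'e': 2
Maximum frequency: 5

5


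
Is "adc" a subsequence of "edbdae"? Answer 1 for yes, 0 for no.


Check if "adc" is a subsequence of "edbdae"
Greedy scan:
  Position 0 ('e'): no match needed
  Position 1 ('d'): no match needed
  Position 2 ('b'): no match needed
  Position 3 ('d'): no match needed
  Position 4 ('a'): matches sub[0] = 'a'
  Position 5 ('e'): no match needed
Only matched 1/3 characters => not a subsequence

0


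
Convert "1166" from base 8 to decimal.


Input: "1166" in base 8
Positional expansion:
  Digit '1' (value 1) x 8^3 = 512
  Digit '1' (value 1) x 8^2 = 64
  Digit '6' (value 6) x 8^1 = 48
  Digit '6' (value 6) x 8^0 = 6
Sum = 630

630


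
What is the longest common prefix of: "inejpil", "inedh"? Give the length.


Words: inejpil, inedh
  Position 0: all 'i' => match
  Position 1: all 'n' => match
  Position 2: all 'e' => match
  Position 3: ('j', 'd') => mismatch, stop
LCP = "ine" (length 3)

3


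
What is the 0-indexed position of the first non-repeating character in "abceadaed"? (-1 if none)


Input: abceadaed
Character frequencies:
  'a': 3
  'b': 1
  'c': 1
  'd': 2
  'e': 2
Scanning left to right for freq == 1:
  Position 0 ('a'): freq=3, skip
  Position 1 ('b'): unique! => answer = 1

1


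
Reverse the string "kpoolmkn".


Input: kpoolmkn
Reading characters right to left:
  Position 7: 'n'
  Position 6: 'k'
  Position 5: 'm'
  Position 4: 'l'
  Position 3: 'o'
  Position 2: 'o'
  Position 1: 'p'
  Position 0: 'k'
Reversed: nkmloopk

nkmloopk


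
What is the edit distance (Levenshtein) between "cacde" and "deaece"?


Computing edit distance: "cacde" -> "deaece"
DP table:
           d    e    a    e    c    e
      0    1    2    3    4    5    6
  c   1    1    2    3    4    4    5
  a   2    2    2    2    3    4    5
  c   3    3    3    3    3    3    4
  d   4    3    4    4    4    4    4
  e   5    4    3    4    4    5    4
Edit distance = dp[5][6] = 4

4


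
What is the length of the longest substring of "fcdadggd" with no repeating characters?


Input: "fcdadggd"
Sliding window (track last position of each char):
  Position 0 ('f'): window [0,0] length 1 -- new best
  Position 1 ('c'): window [0,1] length 2 -- new best
  Position 2 ('d'): window [0,2] length 3 -- new best
  Position 3 ('a'): window [0,3] length 4 -- new best
  Position 4 ('d'): repeat (last at 2), move window start to 3
  Position 4 ('d'): window [3,4] length 2
  Position 5 ('g'): window [3,5] length 3
  Position 6 ('g'): repeat (last at 5), move window start to 6
  Position 6 ('g'): window [6,6] length 1
  Position 7 ('d'): window [6,7] length 2
Longest substring with no repeats: "fcda" with length 4

4


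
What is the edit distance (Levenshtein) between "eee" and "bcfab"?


Computing edit distance: "eee" -> "bcfab"
DP table:
           b    c    f    a    b
      0    1    2    3    4    5
  e   1    1    2    3    4    5
  e   2    2    2    3    4    5
  e   3    3    3    3    4    5
Edit distance = dp[3][5] = 5

5


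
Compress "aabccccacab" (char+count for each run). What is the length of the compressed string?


Input: aabccccacab
Runs:
  'a' x 2 => "a2"
  'b' x 1 => "b1"
  'c' x 4 => "c4"
  'a' x 1 => "a1"
  'c' x 1 => "c1"
  'a' x 1 => "a1"
  'b' x 1 => "b1"
Compressed: "a2b1c4a1c1a1b1"
Compressed length: 14

14


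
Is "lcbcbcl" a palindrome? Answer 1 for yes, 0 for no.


Input: lcbcbcl
Reversed: lcbcbcl
  Compare pos 0 ('l') with pos 6 ('l'): match
  Compare pos 1 ('c') with pos 5 ('c'): match
  Compare pos 2 ('b') with pos 4 ('b'): match
Result: palindrome

1


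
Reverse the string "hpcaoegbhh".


Input: hpcaoegbhh
Reading characters right to left:
  Position 9: 'h'
  Position 8: 'h'
  Position 7: 'b'
  Position 6: 'g'
  Position 5: 'e'
  Position 4: 'o'
  Position 3: 'a'
  Position 2: 'c'
  Position 1: 'p'
  Position 0: 'h'
Reversed: hhbgeoacph

hhbgeoacph


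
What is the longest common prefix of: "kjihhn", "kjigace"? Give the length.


Words: kjihhn, kjigace
  Position 0: all 'k' => match
  Position 1: all 'j' => match
  Position 2: all 'i' => match
  Position 3: ('h', 'g') => mismatch, stop
LCP = "kji" (length 3)

3


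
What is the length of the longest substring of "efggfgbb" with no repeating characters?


Input: "efggfgbb"
Sliding window (track last position of each char):
  Position 0 ('e'): window [0,0] length 1 -- new best
  Position 1 ('f'): window [0,1] length 2 -- new best
  Position 2 ('g'): window [0,2] length 3 -- new best
  Position 3 ('g'): repeat (last at 2), move window start to 3
  Position 3 ('g'): window [3,3] length 1
  Position 4 ('f'): window [3,4] length 2
  Position 5 ('g'): repeat (last at 3), move window start to 4
  Position 5 ('g'): window [4,5] length 2
  Position 6 ('b'): window [4,6] length 3
  Position 7 ('b'): repeat (last at 6), move window start to 7
  Position 7 ('b'): window [7,7] length 1
Longest substring with no repeats: "efg" with length 3

3


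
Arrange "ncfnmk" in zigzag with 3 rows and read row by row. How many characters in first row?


Zigzag "ncfnmk" into 3 rows:
Placing characters:
  'n' => row 0
  'c' => row 1
  'f' => row 2
  'n' => row 1
  'm' => row 0
  'k' => row 1
Rows:
  Row 0: "nm"
  Row 1: "cnk"
  Row 2: "f"
First row length: 2

2


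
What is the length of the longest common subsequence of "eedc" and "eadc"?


LCS of "eedc" and "eadc"
DP table:
           e    a    d    c
      0    0    0    0    0
  e   0    1    1    1    1
  e   0    1    1    1    1
  d   0    1    1    2    2
  c   0    1    1    2    3
LCS length = dp[4][4] = 3

3


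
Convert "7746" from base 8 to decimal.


Input: "7746" in base 8
Positional expansion:
  Digit '7' (value 7) x 8^3 = 3584
  Digit '7' (value 7) x 8^2 = 448
  Digit '4' (value 4) x 8^1 = 32
  Digit '6' (value 6) x 8^0 = 6
Sum = 4070

4070


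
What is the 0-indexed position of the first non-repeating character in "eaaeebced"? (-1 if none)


Input: eaaeebced
Character frequencies:
  'a': 2
  'b': 1
  'c': 1
  'd': 1
  'e': 4
Scanning left to right for freq == 1:
  Position 0 ('e'): freq=4, skip
  Position 1 ('a'): freq=2, skip
  Position 2 ('a'): freq=2, skip
  Position 3 ('e'): freq=4, skip
  Position 4 ('e'): freq=4, skip
  Position 5 ('b'): unique! => answer = 5

5


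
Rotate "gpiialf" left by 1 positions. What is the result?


Input: "gpiialf", rotate left by 1
First 1 characters: "g"
Remaining characters: "piialf"
Concatenate remaining + first: "piialf" + "g" = "piialfg"

piialfg


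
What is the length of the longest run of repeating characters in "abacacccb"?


Input: "abacacccb"
Scanning for longest run:
  Position 1 ('b'): new char, reset run to 1
  Position 2 ('a'): new char, reset run to 1
  Position 3 ('c'): new char, reset run to 1
  Position 4 ('a'): new char, reset run to 1
  Position 5 ('c'): new char, reset run to 1
  Position 6 ('c'): continues run of 'c', length=2
  Position 7 ('c'): continues run of 'c', length=3
  Position 8 ('b'): new char, reset run to 1
Longest run: 'c' with length 3

3


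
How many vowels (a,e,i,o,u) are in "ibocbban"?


Input: ibocbban
Checking each character:
  'i' at position 0: vowel (running total: 1)
  'b' at position 1: consonant
  'o' at position 2: vowel (running total: 2)
  'c' at position 3: consonant
  'b' at position 4: consonant
  'b' at position 5: consonant
  'a' at position 6: vowel (running total: 3)
  'n' at position 7: consonant
Total vowels: 3

3


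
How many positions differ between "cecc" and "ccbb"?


Comparing "cecc" and "ccbb" position by position:
  Position 0: 'c' vs 'c' => same
  Position 1: 'e' vs 'c' => DIFFER
  Position 2: 'c' vs 'b' => DIFFER
  Position 3: 'c' vs 'b' => DIFFER
Positions that differ: 3

3


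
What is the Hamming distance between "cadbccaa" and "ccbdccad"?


Comparing "cadbccaa" and "ccbdccad" position by position:
  Position 0: 'c' vs 'c' => same
  Position 1: 'a' vs 'c' => differ
  Position 2: 'd' vs 'b' => differ
  Position 3: 'b' vs 'd' => differ
  Position 4: 'c' vs 'c' => same
  Position 5: 'c' vs 'c' => same
  Position 6: 'a' vs 'a' => same
  Position 7: 'a' vs 'd' => differ
Total differences (Hamming distance): 4

4


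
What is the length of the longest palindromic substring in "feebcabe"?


Input: "feebcabe"
Checking substrings for palindromes:
  [1:3] "ee" (len 2) => palindrome
Longest palindromic substring: "ee" with length 2

2


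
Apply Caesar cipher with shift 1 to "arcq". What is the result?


Caesar cipher: shift "arcq" by 1
  'a' (pos 0) + 1 = pos 1 = 'b'
  'r' (pos 17) + 1 = pos 18 = 's'
  'c' (pos 2) + 1 = pos 3 = 'd'
  'q' (pos 16) + 1 = pos 17 = 'r'
Result: bsdr

bsdr


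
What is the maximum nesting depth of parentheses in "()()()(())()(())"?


Input: "()()()(())()(())"
Tracking depth:
  Position 0 '(': depth becomes 1
  Position 1 ')': depth becomes 0
  Position 2 '(': depth becomes 1
  Position 3 ')': depth becomes 0
  Position 4 '(': depth becomes 1
  Position 5 ')': depth becomes 0
  Position 6 '(': depth becomes 1
  Position 7 '(': depth becomes 2
  Position 8 ')': depth becomes 1
  Position 9 ')': depth becomes 0
  Position 10 '(': depth becomes 1
  Position 11 ')': depth becomes 0
  Position 12 '(': depth becomes 1
  Position 13 '(': depth becomes 2
  Position 14 ')': depth becomes 1
  Position 15 ')': depth becomes 0
Maximum depth reached: 2

2
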